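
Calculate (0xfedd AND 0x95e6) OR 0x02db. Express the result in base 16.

0x96df

0xfedd AND 0x95e6 = 0x94c4.
Then OR with 0x02db.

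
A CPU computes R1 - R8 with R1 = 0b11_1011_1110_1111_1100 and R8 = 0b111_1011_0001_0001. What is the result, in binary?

0b110100001111101011

Subtract column by column in base 2:
  0-1 → 1 (borrow)
  0-0-1 → 1 (borrow)
  1-0-1 → 0
  1-0 → 1
  1-1 → 0
  1-0 → 1
  1-0 → 1
  1-0 → 1
  0-1 → 1 (borrow)
  1-1-1 → 1 (borrow)
  1-0-1 → 0
  1-1 → 0
  1-1 → 0
  1-1 → 0
  0-1 → 1 (borrow)
  1-0-1 → 0
  1-0 → 1
  1-0 → 1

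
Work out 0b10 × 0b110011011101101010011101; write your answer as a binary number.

0b1100110111011010100111010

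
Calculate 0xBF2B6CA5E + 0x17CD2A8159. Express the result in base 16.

0x23BFE14BB7

Add column by column in base 16, right to left:
  E+9 = 7 carry 1
  5+5+1 = B
  A+1 = B
  C+8 = 4 carry 1
  6+A+1 = 1 carry 1
  B+2+1 = E
  2+D = F
  F+C = B carry 1
  B+7+1 = 3 carry 1
  0+1+1 = 2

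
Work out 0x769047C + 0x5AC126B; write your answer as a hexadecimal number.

0xD1516E7

Add column by column in base 16, right to left:
  C+B = 7 carry 1
  7+6+1 = E
  4+2 = 6
  0+1 = 1
  9+C = 5 carry 1
  6+A+1 = 1 carry 1
  7+5+1 = D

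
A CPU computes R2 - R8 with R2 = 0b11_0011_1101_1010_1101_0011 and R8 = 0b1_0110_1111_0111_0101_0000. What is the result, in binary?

0b111001110001110000011

Subtract column by column in base 2:
  1-0 → 1
  1-0 → 1
  0-0 → 0
  0-0 → 0
  1-1 → 0
  0-0 → 0
  1-1 → 0
  1-0 → 1
  0-1 → 1 (borrow)
  1-1-1 → 1 (borrow)
  0-1-1 → 0 (borrow)
  1-0-1 → 0
  1-1 → 0
  0-1 → 1 (borrow)
  1-1-1 → 1 (borrow)
  1-1-1 → 1 (borrow)
  1-0-1 → 0
  1-1 → 0
  0-1 → 1 (borrow)
  0-0-1 → 1 (borrow)
  1-1-1 → 1 (borrow)
  1-0-1 → 0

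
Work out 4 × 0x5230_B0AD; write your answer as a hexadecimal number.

0x148C2C2B4

Multiply each base-16 digit by 4, carrying:
  D×4 = 52 → write 4 carry 3
  A×4+3 = 43 → write B carry 2
  0×4+2 = 2 → write 2
  B×4 = 44 → write C carry 2
  0×4+2 = 2 → write 2
  3×4 = 12 → write C
  2×4 = 8 → write 8
  5×4 = 20 → write 4 carry 1
  remaining carry: 1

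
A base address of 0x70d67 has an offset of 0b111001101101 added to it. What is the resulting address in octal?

0x70d67 = 0o1606547 in octal.
0b111001101101 = 0o7155 in octal.
Add column by column in base 8, right to left:
  7+5 = 4 carry 1
  4+5+1 = 2 carry 1
  5+1+1 = 7
  6+7 = 5 carry 1
  0+0+1 = 1
  6+0 = 6
  1+0 = 1

0o1615724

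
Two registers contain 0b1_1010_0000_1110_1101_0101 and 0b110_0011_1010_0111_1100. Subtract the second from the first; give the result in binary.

0b100111101010001011001

Subtract column by column in base 2:
  1-0 → 1
  0-0 → 0
  1-1 → 0
  0-1 → 1 (borrow)
  1-1-1 → 1 (borrow)
  0-1-1 → 0 (borrow)
  1-1-1 → 1 (borrow)
  1-0-1 → 0
  0-0 → 0
  1-1 → 0
  1-0 → 1
  1-1 → 0
  0-1 → 1 (borrow)
  0-1-1 → 0 (borrow)
  0-0-1 → 1 (borrow)
  0-0-1 → 1 (borrow)
  0-0-1 → 1 (borrow)
  1-1-1 → 1 (borrow)
  0-1-1 → 0 (borrow)
  1-0-1 → 0
  1-0 → 1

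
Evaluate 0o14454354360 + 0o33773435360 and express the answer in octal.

0o50450011740

Add column by column in base 8, right to left:
  0+0 = 0
  6+6 = 4 carry 1
  3+3+1 = 7
  4+5 = 1 carry 1
  5+3+1 = 1 carry 1
  3+4+1 = 0 carry 1
  4+3+1 = 0 carry 1
  5+7+1 = 5 carry 1
  4+7+1 = 4 carry 1
  4+3+1 = 0 carry 1
  1+3+1 = 5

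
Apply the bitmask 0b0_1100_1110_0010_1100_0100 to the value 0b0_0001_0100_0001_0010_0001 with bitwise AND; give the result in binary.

AND bit by bit (1 only where both bits are 1):
  000010100000100100001
& 011001110001011000100
= 000000100000000000000

0b000000100000000000000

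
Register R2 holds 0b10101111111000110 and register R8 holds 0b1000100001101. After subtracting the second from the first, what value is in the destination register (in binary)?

0b10100111010111001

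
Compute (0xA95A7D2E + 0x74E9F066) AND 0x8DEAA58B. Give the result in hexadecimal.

Add column by column in base 16, right to left:
  E+6 = 4 carry 1
  2+6+1 = 9
  D+0 = D
  7+F = 6 carry 1
  A+9+1 = 4 carry 1
  5+E+1 = 4 carry 1
  9+4+1 = E
  A+7 = 1 carry 1
  final carry 1
Sum = 0x11E446D94; now AND with 0x8DEAA58B:
  1&0=0, 1&8=0, E&D=C, 4&E=4, 4&A=0, 6&A=2, D&5=5, 9&8=8, 4&B=0

0xC402580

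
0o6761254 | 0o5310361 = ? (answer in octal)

0o7771375

OR each oct digit independently (no carries):
  6|5=7, 7|3=7, 6|1=7, 1|0=1, 2|3=3, 5|6=7, 4|1=5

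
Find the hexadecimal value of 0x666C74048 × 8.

Multiply each base-16 digit by 8, carrying:
  8×8 = 64 → write 0 carry 4
  4×8+4 = 36 → write 4 carry 2
  0×8+2 = 2 → write 2
  4×8 = 32 → write 0 carry 2
  7×8+2 = 58 → write A carry 3
  C×8+3 = 99 → write 3 carry 6
  6×8+6 = 54 → write 6 carry 3
  6×8+3 = 51 → write 3 carry 3
  6×8+3 = 51 → write 3 carry 3
  remaining carry: 3

0x33363A0240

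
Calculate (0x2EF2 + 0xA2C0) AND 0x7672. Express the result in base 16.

0x5032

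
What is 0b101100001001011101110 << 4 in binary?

Left shift by 4: append 4 zero bits.

0b1011000010010111011100000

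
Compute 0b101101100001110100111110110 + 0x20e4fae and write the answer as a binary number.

0b111101111110011100110100100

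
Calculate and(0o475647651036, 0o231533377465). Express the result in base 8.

0o031403251024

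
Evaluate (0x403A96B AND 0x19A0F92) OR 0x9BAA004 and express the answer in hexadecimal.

0x403A96B AND 0x19A0F92 = 0x0020902.
Then OR with 0x9BAA004.

0x9BAA906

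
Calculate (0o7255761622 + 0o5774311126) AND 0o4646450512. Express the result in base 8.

0o4242050510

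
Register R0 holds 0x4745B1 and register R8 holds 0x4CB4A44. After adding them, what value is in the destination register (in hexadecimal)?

0x5128FF5

Add column by column in base 16, right to left:
  1+4 = 5
  B+4 = F
  5+A = F
  4+4 = 8
  7+B = 2 carry 1
  4+C+1 = 1 carry 1
  0+4+1 = 5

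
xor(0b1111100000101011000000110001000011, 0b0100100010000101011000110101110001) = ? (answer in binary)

XOR bit by bit (1 where the bits differ):
  1111100000101011000000110001000011
^ 0100100010000101011000110101110001
= 1011000010101110011000000100110010

0b1011000010101110011000000100110010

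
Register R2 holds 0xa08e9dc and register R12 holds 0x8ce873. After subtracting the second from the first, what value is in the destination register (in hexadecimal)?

0x97c0169

Subtract column by column in base 16:
  c-3 → 9
  d-7 → 6
  9-8 → 1
  e-e → 0
  8-c → c (borrow)
  0-8-1 → 7 (borrow)
  a-0-1 → 9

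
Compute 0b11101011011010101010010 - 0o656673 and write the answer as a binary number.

0b11100100101011110010111

0o656673 = 0b110101110110111011 in binary.
Subtract column by column in base 2:
  0-1 → 1 (borrow)
  1-1-1 → 1 (borrow)
  0-0-1 → 1 (borrow)
  0-1-1 → 0 (borrow)
  1-1-1 → 1 (borrow)
  0-1-1 → 0 (borrow)
  1-0-1 → 0
  0-1 → 1 (borrow)
  1-1-1 → 1 (borrow)
  0-0-1 → 1 (borrow)
  1-1-1 → 1 (borrow)
  0-1-1 → 0 (borrow)
  1-1-1 → 1 (borrow)
  1-0-1 → 0
  0-1 → 1 (borrow)
  1-0-1 → 0
  1-1 → 0
  0-1 → 1 (borrow)
  1-0-1 → 0
  0-0 → 0
  1-0 → 1
  1-0 → 1
  1-0 → 1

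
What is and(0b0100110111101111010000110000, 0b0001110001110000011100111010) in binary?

0b0000110001100000010000110000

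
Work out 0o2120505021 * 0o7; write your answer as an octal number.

Multiply each base-8 digit by 7, carrying:
  1×7 = 7 → write 7
  2×7 = 14 → write 6 carry 1
  0×7+1 = 1 → write 1
  5×7 = 35 → write 3 carry 4
  0×7+4 = 4 → write 4
  5×7 = 35 → write 3 carry 4
  0×7+4 = 4 → write 4
  2×7 = 14 → write 6 carry 1
  1×7+1 = 8 → write 0 carry 1
  2×7+1 = 15 → write 7 carry 1
  remaining carry: 1

0o17064343167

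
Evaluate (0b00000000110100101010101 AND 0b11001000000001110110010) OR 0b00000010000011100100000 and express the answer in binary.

0b00000000110100101010101 AND 0b11001000000001110110010 = 0b00000000000000100010000.
Then OR with 0b00000010000011100100000.

0b10000011100110000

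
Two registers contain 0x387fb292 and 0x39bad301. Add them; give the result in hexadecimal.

0x723a8593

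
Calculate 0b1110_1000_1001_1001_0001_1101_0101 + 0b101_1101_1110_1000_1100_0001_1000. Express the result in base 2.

0b10100011010000001110111101101

Add column by column in base 2, right to left:
  1+0 = 1
  0+0 = 0
  1+0 = 1
  0+1 = 1
  1+1 = 0 carry 1
  0+0+1 = 1
  1+0 = 1
  1+0 = 1
  1+0 = 1
  0+0 = 0
  0+1 = 1
  0+1 = 1
  1+0 = 1
  0+0 = 0
  0+0 = 0
  1+1 = 0 carry 1
  1+0+1 = 0 carry 1
  0+1+1 = 0 carry 1
  0+1+1 = 0 carry 1
  1+1+1 = 1 carry 1
  0+1+1 = 0 carry 1
  0+0+1 = 1
  0+1 = 1
  1+1 = 0 carry 1
  0+1+1 = 0 carry 1
  1+0+1 = 0 carry 1
  1+1+1 = 1 carry 1
  1+0+1 = 0 carry 1
  final carry 1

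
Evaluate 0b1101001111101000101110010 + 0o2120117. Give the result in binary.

0b1101100000111000111000001

0o2120117 = 0b10001010000001001111 in binary.
Add column by column in base 2, right to left:
  0+1 = 1
  1+1 = 0 carry 1
  0+1+1 = 0 carry 1
  0+1+1 = 0 carry 1
  1+0+1 = 0 carry 1
  1+0+1 = 0 carry 1
  1+1+1 = 1 carry 1
  0+0+1 = 1
  1+0 = 1
  0+0 = 0
  0+0 = 0
  0+0 = 0
  1+0 = 1
  0+1 = 1
  1+0 = 1
  1+1 = 0 carry 1
  1+0+1 = 0 carry 1
  1+0+1 = 0 carry 1
  1+0+1 = 0 carry 1
  0+1+1 = 0 carry 1
  0+0+1 = 1
  1+0 = 1
  0+0 = 0
  1+0 = 1
  1+0 = 1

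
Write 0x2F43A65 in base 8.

Expand each hex digit to 4 bits: 2=0010 F=1111 4=0100 3=0011 A=1010 6=0110 5=0101.
Group the bits in threes: 010 111 101 000 011 101 001 100 101 → 275035145.

0o275035145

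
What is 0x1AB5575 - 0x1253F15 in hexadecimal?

0x861660

Subtract column by column in base 16:
  5-5 → 0
  7-1 → 6
  5-F → 6 (borrow)
  5-3-1 → 1
  B-5 → 6
  A-2 → 8
  1-1 → 0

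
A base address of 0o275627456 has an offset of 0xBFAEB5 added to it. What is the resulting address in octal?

0xBFAEB5 = 0o57727265 in octal.
Add column by column in base 8, right to left:
  6+5 = 3 carry 1
  5+6+1 = 4 carry 1
  4+2+1 = 7
  7+7 = 6 carry 1
  2+2+1 = 5
  6+7 = 5 carry 1
  5+7+1 = 5 carry 1
  7+5+1 = 5 carry 1
  2+0+1 = 3

0o355556743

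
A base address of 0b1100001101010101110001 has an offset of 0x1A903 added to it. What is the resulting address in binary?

0x1A903 = 0b11010100100000011 in binary.
Add column by column in base 2, right to left:
  1+1 = 0 carry 1
  0+1+1 = 0 carry 1
  0+0+1 = 1
  0+0 = 0
  1+0 = 1
  1+0 = 1
  1+0 = 1
  0+0 = 0
  1+1 = 0 carry 1
  0+0+1 = 1
  1+0 = 1
  0+1 = 1
  1+0 = 1
  0+1 = 1
  1+0 = 1
  1+1 = 0 carry 1
  0+1+1 = 0 carry 1
  0+0+1 = 1
  0+0 = 0
  0+0 = 0
  1+0 = 1
  1+0 = 1

0b1100100111111001110100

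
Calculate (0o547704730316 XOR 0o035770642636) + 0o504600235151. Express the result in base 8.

0o1276674427671

First 0o547704730316 XOR 0o035770642636 = 0o572074172520.
Add column by column in base 8, right to left:
  0+1 = 1
  2+5 = 7
  5+1 = 6
  2+5 = 7
  7+3 = 2 carry 1
  1+2+1 = 4
  4+0 = 4
  7+0 = 7
  0+6 = 6
  2+4 = 6
  7+0 = 7
  5+5 = 2 carry 1
  final carry 1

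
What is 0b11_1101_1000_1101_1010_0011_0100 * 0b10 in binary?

0b111101100011011010001101000

Multiply each base-2 digit by 2, carrying:
  0×2 = 0 → write 0
  0×2 = 0 → write 0
  1×2 = 2 → write 0 carry 1
  0×2+1 = 1 → write 1
  1×2 = 2 → write 0 carry 1
  1×2+1 = 3 → write 1 carry 1
  0×2+1 = 1 → write 1
  0×2 = 0 → write 0
  0×2 = 0 → write 0
  1×2 = 2 → write 0 carry 1
  0×2+1 = 1 → write 1
  1×2 = 2 → write 0 carry 1
  1×2+1 = 3 → write 1 carry 1
  0×2+1 = 1 → write 1
  1×2 = 2 → write 0 carry 1
  1×2+1 = 3 → write 1 carry 1
  0×2+1 = 1 → write 1
  0×2 = 0 → write 0
  0×2 = 0 → write 0
  1×2 = 2 → write 0 carry 1
  1×2+1 = 3 → write 1 carry 1
  0×2+1 = 1 → write 1
  1×2 = 2 → write 0 carry 1
  1×2+1 = 3 → write 1 carry 1
  1×2+1 = 3 → write 1 carry 1
  1×2+1 = 3 → write 1 carry 1
  remaining carry: 1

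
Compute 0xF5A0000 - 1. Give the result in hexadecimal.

The trailing 4 digits are 0, so subtracting 1 borrows through: they become F and the next digit up decrements.

0xF59FFFF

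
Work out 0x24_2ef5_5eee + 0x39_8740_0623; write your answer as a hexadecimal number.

0x5db6356511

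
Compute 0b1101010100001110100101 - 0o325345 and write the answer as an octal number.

0o14714300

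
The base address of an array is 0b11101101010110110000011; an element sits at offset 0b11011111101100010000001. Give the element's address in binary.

0b111001101000011000000100

Add column by column in base 2, right to left:
  1+1 = 0 carry 1
  1+0+1 = 0 carry 1
  0+0+1 = 1
  0+0 = 0
  0+0 = 0
  0+0 = 0
  0+0 = 0
  1+1 = 0 carry 1
  1+0+1 = 0 carry 1
  0+0+1 = 1
  1+0 = 1
  1+1 = 0 carry 1
  0+1+1 = 0 carry 1
  1+0+1 = 0 carry 1
  0+1+1 = 0 carry 1
  1+1+1 = 1 carry 1
  0+1+1 = 0 carry 1
  1+1+1 = 1 carry 1
  1+1+1 = 1 carry 1
  0+1+1 = 0 carry 1
  1+0+1 = 0 carry 1
  1+1+1 = 1 carry 1
  1+1+1 = 1 carry 1
  final carry 1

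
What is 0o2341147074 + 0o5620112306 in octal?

Add column by column in base 8, right to left:
  4+6 = 2 carry 1
  7+0+1 = 0 carry 1
  0+3+1 = 4
  7+2 = 1 carry 1
  4+1+1 = 6
  1+1 = 2
  1+0 = 1
  4+2 = 6
  3+6 = 1 carry 1
  2+5+1 = 0 carry 1
  final carry 1

0o10161261402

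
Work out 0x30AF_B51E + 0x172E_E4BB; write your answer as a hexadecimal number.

Add column by column in base 16, right to left:
  E+B = 9 carry 1
  1+B+1 = D
  5+4 = 9
  B+E = 9 carry 1
  F+E+1 = E carry 1
  A+2+1 = D
  0+7 = 7
  3+1 = 4

0x47DE99D9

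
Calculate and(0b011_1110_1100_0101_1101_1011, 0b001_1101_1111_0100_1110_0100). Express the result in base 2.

0b00111001100010011000000

AND bit by bit (1 only where both bits are 1):
  01111101100010111011011
& 00111011111010011100100
= 00111001100010011000000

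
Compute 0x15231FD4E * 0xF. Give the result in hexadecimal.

0x13D0EDD792

Multiply each base-16 digit by 15, carrying:
  E×15 = 210 → write 2 carry 13
  4×15+13 = 73 → write 9 carry 4
  D×15+4 = 199 → write 7 carry 12
  F×15+12 = 237 → write D carry 14
  1×15+14 = 29 → write D carry 1
  3×15+1 = 46 → write E carry 2
  2×15+2 = 32 → write 0 carry 2
  5×15+2 = 77 → write D carry 4
  1×15+4 = 19 → write 3 carry 1
  remaining carry: 1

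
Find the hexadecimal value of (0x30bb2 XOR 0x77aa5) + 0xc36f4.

0x10a80b

First 0x30bb2 XOR 0x77aa5 = 0x47117.
Add column by column in base 16, right to left:
  7+4 = b
  1+f = 0 carry 1
  1+6+1 = 8
  7+3 = a
  4+c = 0 carry 1
  final carry 1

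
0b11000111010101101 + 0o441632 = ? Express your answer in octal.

0o751107

0b11000111010101101 = 0o307255 in octal.
Add column by column in base 8, right to left:
  5+2 = 7
  5+3 = 0 carry 1
  2+6+1 = 1 carry 1
  7+1+1 = 1 carry 1
  0+4+1 = 5
  3+4 = 7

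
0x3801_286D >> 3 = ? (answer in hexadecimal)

0x700250D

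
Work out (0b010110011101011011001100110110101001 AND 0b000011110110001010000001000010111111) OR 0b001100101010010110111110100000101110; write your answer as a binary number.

0b010110011101011011001100110110101001 AND 0b000011110110001010000001000010111111 = 0b000010010100001010000000000010101001.
Then OR with 0b001100101010010110111110100000101110.

0b1110111110011110111110100010101111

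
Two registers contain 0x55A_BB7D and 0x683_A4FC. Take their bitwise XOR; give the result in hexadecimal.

0x3D91F81

XOR each hex digit independently (no carries):
  5^6=3, 5^8=D, A^3=9, B^A=1, B^4=F, 7^F=8, D^C=1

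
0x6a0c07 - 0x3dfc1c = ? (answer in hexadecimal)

0x2c0feb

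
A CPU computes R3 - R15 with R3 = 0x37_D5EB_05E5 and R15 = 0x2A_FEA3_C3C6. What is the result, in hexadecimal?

0xCD747421F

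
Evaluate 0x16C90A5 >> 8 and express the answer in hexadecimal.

0x16C90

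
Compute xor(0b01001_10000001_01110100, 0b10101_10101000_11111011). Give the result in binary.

0b111000010100110001111

XOR bit by bit (1 where the bits differ):
  010011000000101110100
^ 101011010100011111011
= 111000010100110001111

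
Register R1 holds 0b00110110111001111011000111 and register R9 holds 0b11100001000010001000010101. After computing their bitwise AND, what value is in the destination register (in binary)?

0b00100000000000001000000101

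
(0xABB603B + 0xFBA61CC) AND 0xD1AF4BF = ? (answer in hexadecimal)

Add column by column in base 16, right to left:
  B+C = 7 carry 1
  3+C+1 = 0 carry 1
  0+1+1 = 2
  6+6 = C
  B+A = 5 carry 1
  B+B+1 = 7 carry 1
  A+F+1 = A carry 1
  final carry 1
Sum = 0x1A75C207; now AND with 0xD1AF4BF:
  1&0=0, A&D=8, 7&1=1, 5&A=0, C&F=C, 2&4=0, 0&B=0, 7&F=7

0x810C007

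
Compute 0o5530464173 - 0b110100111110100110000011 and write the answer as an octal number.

0o5443477370

0b110100111110100110000011 = 0o64764603 in octal.
Subtract column by column in base 8:
  3-3 → 0
  7-0 → 7
  1-6 → 3 (borrow)
  4-4-1 → 7 (borrow)
  6-6-1 → 7 (borrow)
  4-7-1 → 4 (borrow)
  0-4-1 → 3 (borrow)
  3-6-1 → 4 (borrow)
  5-0-1 → 4
  5-0 → 5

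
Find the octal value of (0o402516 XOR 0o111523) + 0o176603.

0o711640

First 0o402516 XOR 0o111523 = 0o513035.
Add column by column in base 8, right to left:
  5+3 = 0 carry 1
  3+0+1 = 4
  0+6 = 6
  3+6 = 1 carry 1
  1+7+1 = 1 carry 1
  5+1+1 = 7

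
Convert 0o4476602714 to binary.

0b100100111110110000010111001100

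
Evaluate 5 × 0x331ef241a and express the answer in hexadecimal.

0xff9abb482

Multiply each base-16 digit by 5, carrying:
  a×5 = 50 → write 2 carry 3
  1×5+3 = 8 → write 8
  4×5 = 20 → write 4 carry 1
  2×5+1 = 11 → write b
  f×5 = 75 → write b carry 4
  e×5+4 = 74 → write a carry 4
  1×5+4 = 9 → write 9
  3×5 = 15 → write f
  3×5 = 15 → write f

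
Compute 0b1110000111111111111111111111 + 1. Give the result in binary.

The trailing 21 digits are 1 (max in base 2), so adding 1 cascades: they roll to 0 and the next digit up increments.

0b1110001000000000000000000000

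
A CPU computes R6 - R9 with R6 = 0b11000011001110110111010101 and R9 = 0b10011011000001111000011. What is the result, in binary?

0b10101111110110101000010010

Subtract column by column in base 2:
  1-1 → 0
  0-1 → 1 (borrow)
  1-0-1 → 0
  0-0 → 0
  1-0 → 1
  0-0 → 0
  1-1 → 0
  1-1 → 0
  1-1 → 0
  0-1 → 1 (borrow)
  1-0-1 → 0
  1-0 → 1
  0-0 → 0
  1-0 → 1
  1-0 → 1
  1-1 → 0
  0-1 → 1 (borrow)
  0-0-1 → 1 (borrow)
  1-1-1 → 1 (borrow)
  1-1-1 → 1 (borrow)
  0-0-1 → 1 (borrow)
  0-0-1 → 1 (borrow)
  0-1-1 → 0 (borrow)
  0-0-1 → 1 (borrow)
  1-0-1 → 0
  1-0 → 1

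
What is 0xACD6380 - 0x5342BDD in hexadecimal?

0x59937A3

Subtract column by column in base 16:
  0-D → 3 (borrow)
  8-D-1 → A (borrow)
  3-B-1 → 7 (borrow)
  6-2-1 → 3
  D-4 → 9
  C-3 → 9
  A-5 → 5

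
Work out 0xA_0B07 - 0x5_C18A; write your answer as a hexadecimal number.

Subtract column by column in base 16:
  7-A → D (borrow)
  0-8-1 → 7 (borrow)
  B-1-1 → 9
  0-C → 4 (borrow)
  A-5-1 → 4

0x4497D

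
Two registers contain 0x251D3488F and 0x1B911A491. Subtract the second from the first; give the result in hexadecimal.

0x98C1A3FE

Subtract column by column in base 16:
  F-1 → E
  8-9 → F (borrow)
  8-4-1 → 3
  4-A → A (borrow)
  3-1-1 → 1
  D-1 → C
  1-9 → 8 (borrow)
  5-B-1 → 9 (borrow)
  2-1-1 → 0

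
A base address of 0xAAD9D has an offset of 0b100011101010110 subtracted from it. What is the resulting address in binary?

0b10100110011001000111

0xAAD9D = 0b10101010110110011101 in binary.
Subtract column by column in base 2:
  1-0 → 1
  0-1 → 1 (borrow)
  1-1-1 → 1 (borrow)
  1-0-1 → 0
  1-1 → 0
  0-0 → 0
  0-1 → 1 (borrow)
  1-0-1 → 0
  1-1 → 0
  0-1 → 1 (borrow)
  1-1-1 → 1 (borrow)
  1-0-1 → 0
  0-0 → 0
  1-0 → 1
  0-1 → 1 (borrow)
  1-0-1 → 0
  0-0 → 0
  1-0 → 1
  0-0 → 0
  1-0 → 1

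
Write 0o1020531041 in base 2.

Each octal digit is 3 bits: 1=001 0=000 2=010 0=000 5=101 3=011 1=001 0=000 4=100 1=001.

0b1000010000101011001000100001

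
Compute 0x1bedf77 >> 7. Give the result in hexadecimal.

7 bits is not a whole number of base-16 digits; in binary: 1101111101101111101110111 >> 7 = 110111110110111110.

0x37dbe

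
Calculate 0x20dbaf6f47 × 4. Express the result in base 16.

Multiply each base-16 digit by 4, carrying:
  7×4 = 28 → write c carry 1
  4×4+1 = 17 → write 1 carry 1
  f×4+1 = 61 → write d carry 3
  6×4+3 = 27 → write b carry 1
  f×4+1 = 61 → write d carry 3
  a×4+3 = 43 → write b carry 2
  b×4+2 = 46 → write e carry 2
  d×4+2 = 54 → write 6 carry 3
  0×4+3 = 3 → write 3
  2×4 = 8 → write 8

0x836ebdbd1c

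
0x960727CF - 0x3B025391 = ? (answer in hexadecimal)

0x5B04D43E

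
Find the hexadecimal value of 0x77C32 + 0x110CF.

0x88D01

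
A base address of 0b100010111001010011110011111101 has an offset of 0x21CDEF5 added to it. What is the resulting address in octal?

0b100010111001010011110011111101 = 0o4271236375 in octal.
0x21CDEF5 = 0o207157365 in octal.
Add column by column in base 8, right to left:
  5+5 = 2 carry 1
  7+6+1 = 6 carry 1
  3+3+1 = 7
  6+7 = 5 carry 1
  3+5+1 = 1 carry 1
  2+1+1 = 4
  1+7 = 0 carry 1
  7+0+1 = 0 carry 1
  2+2+1 = 5
  4+0 = 4

0o4500415762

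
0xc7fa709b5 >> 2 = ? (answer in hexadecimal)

0x31fe9c26d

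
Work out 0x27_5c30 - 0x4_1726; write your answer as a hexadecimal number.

Subtract column by column in base 16:
  0-6 → a (borrow)
  3-2-1 → 0
  c-7 → 5
  5-1 → 4
  7-4 → 3
  2-0 → 2

0x23450a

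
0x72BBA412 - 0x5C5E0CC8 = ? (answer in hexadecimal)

0x165D974A

Subtract column by column in base 16:
  2-8 → A (borrow)
  1-C-1 → 4 (borrow)
  4-C-1 → 7 (borrow)
  A-0-1 → 9
  B-E → D (borrow)
  B-5-1 → 5
  2-C → 6 (borrow)
  7-5-1 → 1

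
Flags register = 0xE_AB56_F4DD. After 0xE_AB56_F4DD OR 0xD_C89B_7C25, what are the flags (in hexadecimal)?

0xFEBDFFCFD

OR each hex digit independently (no carries):
  E|D=F, A|C=E, B|8=B, 5|9=D, 6|B=F, F|7=F, 4|C=C, D|2=F, D|5=D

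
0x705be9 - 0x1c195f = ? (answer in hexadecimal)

0x54428a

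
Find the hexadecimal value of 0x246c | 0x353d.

OR each hex digit independently (no carries):
  2|3=3, 4|5=5, 6|3=7, c|d=d

0x357d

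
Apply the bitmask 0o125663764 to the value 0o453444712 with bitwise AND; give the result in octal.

AND each oct digit independently (no carries):
  4&1=0, 5&2=0, 3&5=1, 4&6=4, 4&6=4, 4&3=0, 7&7=7, 1&6=0, 2&4=0

0o001440700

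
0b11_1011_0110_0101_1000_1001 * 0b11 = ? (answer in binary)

0b101100100011000010011011

Multiply each base-2 digit by 3, carrying:
  1×3 = 3 → write 1 carry 1
  0×3+1 = 1 → write 1
  0×3 = 0 → write 0
  1×3 = 3 → write 1 carry 1
  0×3+1 = 1 → write 1
  0×3 = 0 → write 0
  0×3 = 0 → write 0
  1×3 = 3 → write 1 carry 1
  1×3+1 = 4 → write 0 carry 2
  0×3+2 = 2 → write 0 carry 1
  1×3+1 = 4 → write 0 carry 2
  0×3+2 = 2 → write 0 carry 1
  0×3+1 = 1 → write 1
  1×3 = 3 → write 1 carry 1
  1×3+1 = 4 → write 0 carry 2
  0×3+2 = 2 → write 0 carry 1
  1×3+1 = 4 → write 0 carry 2
  1×3+2 = 5 → write 1 carry 2
  0×3+2 = 2 → write 0 carry 1
  1×3+1 = 4 → write 0 carry 2
  1×3+2 = 5 → write 1 carry 2
  1×3+2 = 5 → write 1 carry 2
  remaining carry: 10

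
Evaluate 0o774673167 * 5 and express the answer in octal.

0o4760250123

Multiply each base-8 digit by 5, carrying:
  7×5 = 35 → write 3 carry 4
  6×5+4 = 34 → write 2 carry 4
  1×5+4 = 9 → write 1 carry 1
  3×5+1 = 16 → write 0 carry 2
  7×5+2 = 37 → write 5 carry 4
  6×5+4 = 34 → write 2 carry 4
  4×5+4 = 24 → write 0 carry 3
  7×5+3 = 38 → write 6 carry 4
  7×5+4 = 39 → write 7 carry 4
  remaining carry: 4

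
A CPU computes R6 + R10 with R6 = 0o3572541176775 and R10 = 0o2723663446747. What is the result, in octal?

Add column by column in base 8, right to left:
  5+7 = 4 carry 1
  7+4+1 = 4 carry 1
  7+7+1 = 7 carry 1
  6+6+1 = 5 carry 1
  7+4+1 = 4 carry 1
  1+4+1 = 6
  1+3 = 4
  4+6 = 2 carry 1
  5+6+1 = 4 carry 1
  2+3+1 = 6
  7+2 = 1 carry 1
  5+7+1 = 5 carry 1
  3+2+1 = 6

0o6516424645744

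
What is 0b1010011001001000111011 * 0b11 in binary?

0b11111001011011010110001

Multiply each base-2 digit by 3, carrying:
  1×3 = 3 → write 1 carry 1
  1×3+1 = 4 → write 0 carry 2
  0×3+2 = 2 → write 0 carry 1
  1×3+1 = 4 → write 0 carry 2
  1×3+2 = 5 → write 1 carry 2
  1×3+2 = 5 → write 1 carry 2
  0×3+2 = 2 → write 0 carry 1
  0×3+1 = 1 → write 1
  0×3 = 0 → write 0
  1×3 = 3 → write 1 carry 1
  0×3+1 = 1 → write 1
  0×3 = 0 → write 0
  1×3 = 3 → write 1 carry 1
  0×3+1 = 1 → write 1
  0×3 = 0 → write 0
  1×3 = 3 → write 1 carry 1
  1×3+1 = 4 → write 0 carry 2
  0×3+2 = 2 → write 0 carry 1
  0×3+1 = 1 → write 1
  1×3 = 3 → write 1 carry 1
  0×3+1 = 1 → write 1
  1×3 = 3 → write 1 carry 1
  remaining carry: 1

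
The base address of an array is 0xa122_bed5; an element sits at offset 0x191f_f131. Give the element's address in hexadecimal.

0xba42b006

Add column by column in base 16, right to left:
  5+1 = 6
  d+3 = 0 carry 1
  e+1+1 = 0 carry 1
  b+f+1 = b carry 1
  2+f+1 = 2 carry 1
  2+1+1 = 4
  1+9 = a
  a+1 = b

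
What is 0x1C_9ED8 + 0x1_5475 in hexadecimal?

0x1DF34D

Add column by column in base 16, right to left:
  8+5 = D
  D+7 = 4 carry 1
  E+4+1 = 3 carry 1
  9+5+1 = F
  C+1 = D
  1+0 = 1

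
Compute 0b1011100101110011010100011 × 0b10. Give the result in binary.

Multiply each base-2 digit by 2, carrying:
  1×2 = 2 → write 0 carry 1
  1×2+1 = 3 → write 1 carry 1
  0×2+1 = 1 → write 1
  0×2 = 0 → write 0
  0×2 = 0 → write 0
  1×2 = 2 → write 0 carry 1
  0×2+1 = 1 → write 1
  1×2 = 2 → write 0 carry 1
  0×2+1 = 1 → write 1
  1×2 = 2 → write 0 carry 1
  1×2+1 = 3 → write 1 carry 1
  0×2+1 = 1 → write 1
  0×2 = 0 → write 0
  1×2 = 2 → write 0 carry 1
  1×2+1 = 3 → write 1 carry 1
  1×2+1 = 3 → write 1 carry 1
  0×2+1 = 1 → write 1
  1×2 = 2 → write 0 carry 1
  0×2+1 = 1 → write 1
  0×2 = 0 → write 0
  1×2 = 2 → write 0 carry 1
  1×2+1 = 3 → write 1 carry 1
  1×2+1 = 3 → write 1 carry 1
  0×2+1 = 1 → write 1
  1×2 = 2 → write 0 carry 1
  remaining carry: 1

0b10111001011100110101000110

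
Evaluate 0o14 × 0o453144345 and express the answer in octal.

Multiply each base-8 digit by 12, carrying:
  5×12 = 60 → write 4 carry 7
  4×12+7 = 55 → write 7 carry 6
  3×12+6 = 42 → write 2 carry 5
  4×12+5 = 53 → write 5 carry 6
  4×12+6 = 54 → write 6 carry 6
  1×12+6 = 18 → write 2 carry 2
  3×12+2 = 38 → write 6 carry 4
  5×12+4 = 64 → write 0 carry 8
  4×12+8 = 56 → write 0 carry 7
  remaining carry: 7

0o7006265274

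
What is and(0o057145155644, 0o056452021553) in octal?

AND each oct digit independently (no carries):
  0&0=0, 5&5=5, 7&6=6, 1&4=0, 4&5=4, 5&2=0, 1&0=0, 5&2=0, 5&1=1, 6&5=4, 4&5=4, 4&3=0

0o056040001440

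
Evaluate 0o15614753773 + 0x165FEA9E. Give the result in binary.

0b10000100100100111100001010011001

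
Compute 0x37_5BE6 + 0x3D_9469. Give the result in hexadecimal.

Add column by column in base 16, right to left:
  6+9 = F
  E+6 = 4 carry 1
  B+4+1 = 0 carry 1
  5+9+1 = F
  7+D = 4 carry 1
  3+3+1 = 7

0x74F04F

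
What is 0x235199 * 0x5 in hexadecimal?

0xB097FD

Multiply each base-16 digit by 5, carrying:
  9×5 = 45 → write D carry 2
  9×5+2 = 47 → write F carry 2
  1×5+2 = 7 → write 7
  5×5 = 25 → write 9 carry 1
  3×5+1 = 16 → write 0 carry 1
  2×5+1 = 11 → write B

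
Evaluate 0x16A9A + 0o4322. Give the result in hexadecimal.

0o4322 = 0x8D2 in hexadecimal.
Add column by column in base 16, right to left:
  A+2 = C
  9+D = 6 carry 1
  A+8+1 = 3 carry 1
  6+0+1 = 7
  1+0 = 1

0x1736C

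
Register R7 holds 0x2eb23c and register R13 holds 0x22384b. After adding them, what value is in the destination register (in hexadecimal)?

Add column by column in base 16, right to left:
  c+b = 7 carry 1
  3+4+1 = 8
  2+8 = a
  b+3 = e
  e+2 = 0 carry 1
  2+2+1 = 5

0x50ea87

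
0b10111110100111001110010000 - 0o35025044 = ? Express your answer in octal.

0o241444554

0b10111110100111001110010000 = 0o276471620 in octal.
Subtract column by column in base 8:
  0-4 → 4 (borrow)
  2-4-1 → 5 (borrow)
  6-0-1 → 5
  1-5 → 4 (borrow)
  7-2-1 → 4
  4-0 → 4
  6-5 → 1
  7-3 → 4
  2-0 → 2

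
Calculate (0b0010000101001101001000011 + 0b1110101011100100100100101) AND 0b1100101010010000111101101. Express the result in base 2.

Add column by column in base 2, right to left:
  1+1 = 0 carry 1
  1+0+1 = 0 carry 1
  0+1+1 = 0 carry 1
  0+0+1 = 1
  0+0 = 0
  0+1 = 1
  1+0 = 1
  0+0 = 0
  0+1 = 1
  1+0 = 1
  0+0 = 0
  1+1 = 0 carry 1
  1+0+1 = 0 carry 1
  0+0+1 = 1
  0+1 = 1
  1+1 = 0 carry 1
  0+1+1 = 0 carry 1
  1+0+1 = 0 carry 1
  0+1+1 = 0 carry 1
  0+0+1 = 1
  0+1 = 1
  0+0 = 0
  1+1 = 0 carry 1
  0+1+1 = 0 carry 1
  0+1+1 = 0 carry 1
  final carry 1
Sum = 0b10000110000110001101101000; now AND with 0b1100101010010000111101101:
  10000110000110001101101000
& 01100101010010000111101101
= 00000100000010000101101000

0b100000010000101101000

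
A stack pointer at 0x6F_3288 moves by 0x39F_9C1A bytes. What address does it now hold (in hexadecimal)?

0x40ECEA2

Add column by column in base 16, right to left:
  8+A = 2 carry 1
  8+1+1 = A
  2+C = E
  3+9 = C
  F+F = E carry 1
  6+9+1 = 0 carry 1
  0+3+1 = 4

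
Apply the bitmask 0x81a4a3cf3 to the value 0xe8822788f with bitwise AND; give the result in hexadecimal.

0x808023883

AND each hex digit independently (no carries):
  e&8=8, 8&1=0, 8&a=8, 2&4=0, 2&a=2, 7&3=3, 8&c=8, 8&f=8, f&3=3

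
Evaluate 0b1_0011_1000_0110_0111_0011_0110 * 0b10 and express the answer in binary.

Multiply each base-2 digit by 2, carrying:
  0×2 = 0 → write 0
  1×2 = 2 → write 0 carry 1
  1×2+1 = 3 → write 1 carry 1
  0×2+1 = 1 → write 1
  1×2 = 2 → write 0 carry 1
  1×2+1 = 3 → write 1 carry 1
  0×2+1 = 1 → write 1
  0×2 = 0 → write 0
  1×2 = 2 → write 0 carry 1
  1×2+1 = 3 → write 1 carry 1
  1×2+1 = 3 → write 1 carry 1
  0×2+1 = 1 → write 1
  0×2 = 0 → write 0
  1×2 = 2 → write 0 carry 1
  1×2+1 = 3 → write 1 carry 1
  0×2+1 = 1 → write 1
  0×2 = 0 → write 0
  0×2 = 0 → write 0
  0×2 = 0 → write 0
  1×2 = 2 → write 0 carry 1
  1×2+1 = 3 → write 1 carry 1
  1×2+1 = 3 → write 1 carry 1
  0×2+1 = 1 → write 1
  0×2 = 0 → write 0
  1×2 = 2 → write 0 carry 1
  remaining carry: 1

0b10011100001100111001101100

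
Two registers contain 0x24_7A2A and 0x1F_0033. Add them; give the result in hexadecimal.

Add column by column in base 16, right to left:
  A+3 = D
  2+3 = 5
  A+0 = A
  7+0 = 7
  4+F = 3 carry 1
  2+1+1 = 4

0x437A5D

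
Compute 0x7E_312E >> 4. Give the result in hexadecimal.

0x7E312

Shifting right by 4 bits = 1 hex digit: drop the last 1.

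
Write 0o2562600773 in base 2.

Each octal digit is 3 bits: 2=010 5=101 6=110 2=010 6=110 0=000 0=000 7=111 7=111 3=011.

0b10101110010110000000111111011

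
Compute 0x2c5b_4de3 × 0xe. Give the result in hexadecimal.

0x26cfe426a

Multiply each base-16 digit by 14, carrying:
  3×14 = 42 → write a carry 2
  e×14+2 = 198 → write 6 carry 12
  d×14+12 = 194 → write 2 carry 12
  4×14+12 = 68 → write 4 carry 4
  b×14+4 = 158 → write e carry 9
  5×14+9 = 79 → write f carry 4
  c×14+4 = 172 → write c carry 10
  2×14+10 = 38 → write 6 carry 2
  remaining carry: 2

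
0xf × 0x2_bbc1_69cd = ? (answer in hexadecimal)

Multiply each base-16 digit by 15, carrying:
  d×15 = 195 → write 3 carry 12
  c×15+12 = 192 → write 0 carry 12
  9×15+12 = 147 → write 3 carry 9
  6×15+9 = 99 → write 3 carry 6
  1×15+6 = 21 → write 5 carry 1
  c×15+1 = 181 → write 5 carry 11
  b×15+11 = 176 → write 0 carry 11
  b×15+11 = 176 → write 0 carry 11
  2×15+11 = 41 → write 9 carry 2
  remaining carry: 2

0x2900553303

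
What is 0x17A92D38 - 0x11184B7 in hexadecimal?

0x1697A881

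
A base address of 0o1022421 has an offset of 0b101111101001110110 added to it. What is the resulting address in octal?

0o1617607

0b101111101001110110 = 0o575166 in octal.
Add column by column in base 8, right to left:
  1+6 = 7
  2+6 = 0 carry 1
  4+1+1 = 6
  2+5 = 7
  2+7 = 1 carry 1
  0+5+1 = 6
  1+0 = 1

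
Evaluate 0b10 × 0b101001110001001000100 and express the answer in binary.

0b1010011100010010001000

Multiply each base-2 digit by 2, carrying:
  0×2 = 0 → write 0
  0×2 = 0 → write 0
  1×2 = 2 → write 0 carry 1
  0×2+1 = 1 → write 1
  0×2 = 0 → write 0
  0×2 = 0 → write 0
  1×2 = 2 → write 0 carry 1
  0×2+1 = 1 → write 1
  0×2 = 0 → write 0
  1×2 = 2 → write 0 carry 1
  0×2+1 = 1 → write 1
  0×2 = 0 → write 0
  0×2 = 0 → write 0
  1×2 = 2 → write 0 carry 1
  1×2+1 = 3 → write 1 carry 1
  1×2+1 = 3 → write 1 carry 1
  0×2+1 = 1 → write 1
  0×2 = 0 → write 0
  1×2 = 2 → write 0 carry 1
  0×2+1 = 1 → write 1
  1×2 = 2 → write 0 carry 1
  remaining carry: 1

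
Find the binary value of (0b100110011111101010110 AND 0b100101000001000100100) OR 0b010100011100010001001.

0b100110011111101010110 AND 0b100101000001000100100 = 0b100100000001000000100.
Then OR with 0b010100011100010001001.

0b110100011101010001101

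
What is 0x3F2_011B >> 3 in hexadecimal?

0x7E4023

3 bits is not a whole number of base-16 digits; in binary: 11111100100000000100011011 >> 3 = 11111100100000000100011.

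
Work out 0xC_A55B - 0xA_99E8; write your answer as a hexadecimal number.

Subtract column by column in base 16:
  B-8 → 3
  5-E → 7 (borrow)
  5-9-1 → B (borrow)
  A-9-1 → 0
  C-A → 2

0x20B73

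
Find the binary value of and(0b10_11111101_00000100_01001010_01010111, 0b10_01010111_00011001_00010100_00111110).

0b1001010101000000000000000000010110

AND bit by bit (1 only where both bits are 1):
  1011111101000001000100101001010111
& 1001010111000110010001010000111110
= 1001010101000000000000000000010110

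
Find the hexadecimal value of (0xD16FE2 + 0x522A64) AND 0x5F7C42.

0x31842

Add column by column in base 16, right to left:
  2+4 = 6
  E+6 = 4 carry 1
  F+A+1 = A carry 1
  6+2+1 = 9
  1+2 = 3
  D+5 = 2 carry 1
  final carry 1
Sum = 0x1239A46; now AND with 0x5F7C42:
  1&0=0, 2&5=0, 3&F=3, 9&7=1, A&C=8, 4&4=4, 6&2=2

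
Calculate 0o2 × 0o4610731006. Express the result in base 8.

0o11421662014

Multiply each base-8 digit by 2, carrying:
  6×2 = 12 → write 4 carry 1
  0×2+1 = 1 → write 1
  0×2 = 0 → write 0
  1×2 = 2 → write 2
  3×2 = 6 → write 6
  7×2 = 14 → write 6 carry 1
  0×2+1 = 1 → write 1
  1×2 = 2 → write 2
  6×2 = 12 → write 4 carry 1
  4×2+1 = 9 → write 1 carry 1
  remaining carry: 1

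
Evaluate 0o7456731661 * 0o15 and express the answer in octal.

Multiply each base-8 digit by 13, carrying:
  1×13 = 13 → write 5 carry 1
  6×13+1 = 79 → write 7 carry 9
  6×13+9 = 87 → write 7 carry 10
  1×13+10 = 23 → write 7 carry 2
  3×13+2 = 41 → write 1 carry 5
  7×13+5 = 96 → write 0 carry 12
  6×13+12 = 90 → write 2 carry 11
  5×13+11 = 76 → write 4 carry 9
  4×13+9 = 61 → write 5 carry 7
  7×13+7 = 98 → write 2 carry 12
  remaining carry: 14

0o142542017775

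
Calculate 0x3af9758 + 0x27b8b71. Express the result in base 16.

0x62b22c9

Add column by column in base 16, right to left:
  8+1 = 9
  5+7 = c
  7+b = 2 carry 1
  9+8+1 = 2 carry 1
  f+b+1 = b carry 1
  a+7+1 = 2 carry 1
  3+2+1 = 6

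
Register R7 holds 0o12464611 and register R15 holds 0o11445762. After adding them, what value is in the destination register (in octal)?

0o24132573

Add column by column in base 8, right to left:
  1+2 = 3
  1+6 = 7
  6+7 = 5 carry 1
  4+5+1 = 2 carry 1
  6+4+1 = 3 carry 1
  4+4+1 = 1 carry 1
  2+1+1 = 4
  1+1 = 2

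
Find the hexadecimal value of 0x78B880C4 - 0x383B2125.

0x407D5F9F

Subtract column by column in base 16:
  4-5 → F (borrow)
  C-2-1 → 9
  0-1 → F (borrow)
  8-2-1 → 5
  8-B → D (borrow)
  B-3-1 → 7
  8-8 → 0
  7-3 → 4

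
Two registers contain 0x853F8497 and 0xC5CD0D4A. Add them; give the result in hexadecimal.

0x14B0C91E1

Add column by column in base 16, right to left:
  7+A = 1 carry 1
  9+4+1 = E
  4+D = 1 carry 1
  8+0+1 = 9
  F+D = C carry 1
  3+C+1 = 0 carry 1
  5+5+1 = B
  8+C = 4 carry 1
  final carry 1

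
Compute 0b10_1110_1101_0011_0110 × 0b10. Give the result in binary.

0b1011101101001101100

Multiply each base-2 digit by 2, carrying:
  0×2 = 0 → write 0
  1×2 = 2 → write 0 carry 1
  1×2+1 = 3 → write 1 carry 1
  0×2+1 = 1 → write 1
  1×2 = 2 → write 0 carry 1
  1×2+1 = 3 → write 1 carry 1
  0×2+1 = 1 → write 1
  0×2 = 0 → write 0
  1×2 = 2 → write 0 carry 1
  0×2+1 = 1 → write 1
  1×2 = 2 → write 0 carry 1
  1×2+1 = 3 → write 1 carry 1
  0×2+1 = 1 → write 1
  1×2 = 2 → write 0 carry 1
  1×2+1 = 3 → write 1 carry 1
  1×2+1 = 3 → write 1 carry 1
  0×2+1 = 1 → write 1
  1×2 = 2 → write 0 carry 1
  remaining carry: 1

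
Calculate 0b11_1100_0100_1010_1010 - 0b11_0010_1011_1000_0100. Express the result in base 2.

0b1001100100100110

Subtract column by column in base 2:
  0-0 → 0
  1-0 → 1
  0-1 → 1 (borrow)
  1-0-1 → 0
  0-0 → 0
  1-0 → 1
  0-0 → 0
  1-1 → 0
  0-1 → 1 (borrow)
  0-1-1 → 0 (borrow)
  1-0-1 → 0
  0-1 → 1 (borrow)
  0-0-1 → 1 (borrow)
  0-1-1 → 0 (borrow)
  1-0-1 → 0
  1-0 → 1
  1-1 → 0
  1-1 → 0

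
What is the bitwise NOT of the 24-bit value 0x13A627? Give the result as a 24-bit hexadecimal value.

Each hex digit d becomes F−d:
  1→E, 3→C, A→5, 6→9, 2→D, 7→8

0xEC59D8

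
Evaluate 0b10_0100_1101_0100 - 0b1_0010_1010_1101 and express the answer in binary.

Subtract column by column in base 2:
  0-1 → 1 (borrow)
  0-0-1 → 1 (borrow)
  1-1-1 → 1 (borrow)
  0-1-1 → 0 (borrow)
  1-0-1 → 0
  0-1 → 1 (borrow)
  1-0-1 → 0
  1-1 → 0
  0-0 → 0
  0-1 → 1 (borrow)
  1-0-1 → 0
  0-0 → 0
  0-1 → 1 (borrow)
  1-0-1 → 0

0b1001000100111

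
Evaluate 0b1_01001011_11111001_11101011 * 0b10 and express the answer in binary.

0b10100101111111001111010110

Multiply each base-2 digit by 2, carrying:
  1×2 = 2 → write 0 carry 1
  1×2+1 = 3 → write 1 carry 1
  0×2+1 = 1 → write 1
  1×2 = 2 → write 0 carry 1
  0×2+1 = 1 → write 1
  1×2 = 2 → write 0 carry 1
  1×2+1 = 3 → write 1 carry 1
  1×2+1 = 3 → write 1 carry 1
  1×2+1 = 3 → write 1 carry 1
  0×2+1 = 1 → write 1
  0×2 = 0 → write 0
  1×2 = 2 → write 0 carry 1
  1×2+1 = 3 → write 1 carry 1
  1×2+1 = 3 → write 1 carry 1
  1×2+1 = 3 → write 1 carry 1
  1×2+1 = 3 → write 1 carry 1
  1×2+1 = 3 → write 1 carry 1
  1×2+1 = 3 → write 1 carry 1
  0×2+1 = 1 → write 1
  1×2 = 2 → write 0 carry 1
  0×2+1 = 1 → write 1
  0×2 = 0 → write 0
  1×2 = 2 → write 0 carry 1
  0×2+1 = 1 → write 1
  1×2 = 2 → write 0 carry 1
  remaining carry: 1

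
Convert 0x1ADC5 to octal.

0o326705

Expand each hex digit to 4 bits: 1=0001 A=1010 D=1101 C=1100 5=0101.
Group the bits in threes: 011 010 110 111 000 101 → 326705.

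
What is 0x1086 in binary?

0b1000010000110

Expand each hex digit to 4 bits: 1=0001 0=0000 8=1000 6=0110.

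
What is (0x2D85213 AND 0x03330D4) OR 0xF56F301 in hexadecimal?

0x2D85213 AND 0x03330D4 = 0x0101010.
Then OR with 0xF56F301.

0xF56F311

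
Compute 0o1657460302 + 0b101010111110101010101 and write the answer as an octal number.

0o1664757027

0b101010111110101010101 = 0o5276525 in octal.
Add column by column in base 8, right to left:
  2+5 = 7
  0+2 = 2
  3+5 = 0 carry 1
  0+6+1 = 7
  6+7 = 5 carry 1
  4+2+1 = 7
  7+5 = 4 carry 1
  5+0+1 = 6
  6+0 = 6
  1+0 = 1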